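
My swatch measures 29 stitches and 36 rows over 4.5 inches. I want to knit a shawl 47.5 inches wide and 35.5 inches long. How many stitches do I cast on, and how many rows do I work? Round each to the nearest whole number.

Cast on 306 stitches and work 284 rows.

Stitch gauge = 29/4.5 = 6.444 sts/in; 47.5 × 6.444 = 306.11 → 306 sts.
Row gauge = 36/4.5 = 8 rows/in; 35.5 × 8 = 284.00 → 284 rows.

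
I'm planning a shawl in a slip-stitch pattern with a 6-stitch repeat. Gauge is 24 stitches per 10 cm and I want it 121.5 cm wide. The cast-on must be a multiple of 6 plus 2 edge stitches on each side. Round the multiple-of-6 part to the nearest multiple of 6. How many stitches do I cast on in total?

Cast on 292 stitches.

24 / 10 = 2.4 sts per cm.
121.5 × 2.4 = 291.60 sts.
Less 4 edge sts → 287.60 for the repeat.
Nearest multiple of 6: 288.
Add back 4 edge sts → 292.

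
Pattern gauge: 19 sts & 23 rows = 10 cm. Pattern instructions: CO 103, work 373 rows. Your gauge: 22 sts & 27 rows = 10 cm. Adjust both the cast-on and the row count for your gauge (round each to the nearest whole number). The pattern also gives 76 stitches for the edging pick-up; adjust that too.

Stitches: 103 × 22/19 = 119.26 → 119.
Rows: 373 × 27/23 = 437.87 → 438.
edging pick-up: 76 × 22/19 = 88.00 → 88.

Cast on 119 stitches; work 438 rows; edging pick-up 88 stitches.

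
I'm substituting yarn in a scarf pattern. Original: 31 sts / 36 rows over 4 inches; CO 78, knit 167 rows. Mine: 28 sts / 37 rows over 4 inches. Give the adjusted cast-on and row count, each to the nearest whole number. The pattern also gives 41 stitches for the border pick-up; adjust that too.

Stitches: 78 × 28/31 = 70.45 → 70.
Rows: 167 × 37/36 = 171.64 → 172.
border pick-up: 41 × 28/31 = 37.03 → 37.

Cast on 70 stitches; work 172 rows; border pick-up 37 stitches.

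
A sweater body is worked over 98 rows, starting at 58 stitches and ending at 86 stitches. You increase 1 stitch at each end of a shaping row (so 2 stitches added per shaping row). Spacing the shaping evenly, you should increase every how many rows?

Stitches to add: |86 − 58| = 28.
Shaping rows needed: 28 / 2 = 14.
98 rows / 14 = every 7 rows.

Increase every 7th row.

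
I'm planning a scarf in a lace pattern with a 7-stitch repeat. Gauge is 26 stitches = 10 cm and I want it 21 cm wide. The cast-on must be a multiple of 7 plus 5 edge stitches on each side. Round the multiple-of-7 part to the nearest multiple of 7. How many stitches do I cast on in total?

26 / 10 = 2.6 sts per cm.
21 × 2.6 = 54.60 sts.
Less 10 edge sts → 44.60 for the repeat.
Nearest multiple of 7: 42.
Add back 10 edge sts → 52.

52 stitches.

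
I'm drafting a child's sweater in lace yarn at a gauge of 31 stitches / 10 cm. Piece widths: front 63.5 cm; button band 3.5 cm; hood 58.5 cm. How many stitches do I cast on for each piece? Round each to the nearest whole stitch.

front 197; button band 11; hood 181.

Rate = 31/10 = 3.1 sts per cm.
front: 63.5 × 3.1 = 196.85 → 197.
button band: 3.5 × 3.1 = 10.85 → 11.
hood: 58.5 × 3.1 = 181.35 → 181.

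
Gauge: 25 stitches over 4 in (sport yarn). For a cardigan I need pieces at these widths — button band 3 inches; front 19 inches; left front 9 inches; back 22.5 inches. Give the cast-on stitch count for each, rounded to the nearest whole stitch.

Rate = 25/4 = 6.25 sts per in.
button band: 3 × 6.25 = 18.75 → 19.
front: 19 × 6.25 = 118.75 → 119.
left front: 9 × 6.25 = 56.25 → 56.
back: 22.5 × 6.25 = 140.62 → 141.

button band 19; front 119; left front 56; back 141.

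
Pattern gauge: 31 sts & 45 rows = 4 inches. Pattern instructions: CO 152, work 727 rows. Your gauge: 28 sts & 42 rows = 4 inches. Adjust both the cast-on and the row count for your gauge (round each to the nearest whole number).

Stitches: 152 × 28/31 = 137.29 → 137.
Rows: 727 × 42/45 = 678.53 → 679.

Cast on 137 stitches; work 679 rows.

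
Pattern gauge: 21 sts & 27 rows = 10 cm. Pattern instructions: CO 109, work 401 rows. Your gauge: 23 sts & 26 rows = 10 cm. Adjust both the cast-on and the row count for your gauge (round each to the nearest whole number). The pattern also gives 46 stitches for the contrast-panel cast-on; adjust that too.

Cast on 119 stitches; work 386 rows; contrast-panel cast-on 50 stitches.

Stitches: 109 × 23/21 = 119.38 → 119.
Rows: 401 × 26/27 = 386.15 → 386.
contrast-panel cast-on: 46 × 23/21 = 50.38 → 50.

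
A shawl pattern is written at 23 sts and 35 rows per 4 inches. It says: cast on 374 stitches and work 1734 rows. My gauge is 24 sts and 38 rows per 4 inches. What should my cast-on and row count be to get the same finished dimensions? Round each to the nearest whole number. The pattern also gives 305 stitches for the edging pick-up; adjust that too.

Cast on 390 stitches; work 1883 rows; edging pick-up 318 stitches.

Stitches: 374 × 24/23 = 390.26 → 390.
Rows: 1734 × 38/35 = 1882.63 → 1883.
edging pick-up: 305 × 24/23 = 318.26 → 318.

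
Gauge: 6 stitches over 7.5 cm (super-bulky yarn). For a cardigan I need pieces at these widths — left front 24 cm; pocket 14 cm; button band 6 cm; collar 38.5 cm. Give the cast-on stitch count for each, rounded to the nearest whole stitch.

Rate = 6/7.5 = 0.8 sts per cm.
left front: 24 × 0.8 = 19.20 → 19.
pocket: 14 × 0.8 = 11.20 → 11.
button band: 6 × 0.8 = 4.80 → 5.
collar: 38.5 × 0.8 = 30.80 → 31.

left front 19; pocket 11; button band 5; collar 31.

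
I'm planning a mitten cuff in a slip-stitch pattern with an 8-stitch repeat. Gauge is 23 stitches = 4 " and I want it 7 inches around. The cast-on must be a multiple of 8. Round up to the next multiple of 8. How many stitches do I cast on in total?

23 / 4 = 5.75 sts per inch.
7 × 5.75 = 40.25 sts.
Next multiple of 8: 48.

CO 48 sts.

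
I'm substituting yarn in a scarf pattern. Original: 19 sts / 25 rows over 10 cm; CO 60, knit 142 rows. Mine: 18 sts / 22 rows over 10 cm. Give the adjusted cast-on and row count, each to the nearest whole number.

Stitches: 60 × 18/19 = 56.84 → 57.
Rows: 142 × 22/25 = 124.96 → 125.

Cast on 57 stitches; work 125 rows.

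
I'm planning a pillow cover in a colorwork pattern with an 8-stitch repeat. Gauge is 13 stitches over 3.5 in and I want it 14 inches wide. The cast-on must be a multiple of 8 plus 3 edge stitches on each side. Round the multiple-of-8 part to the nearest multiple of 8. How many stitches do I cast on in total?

CO 54 sts.

13 / 3.5 = 3.714 sts per inch.
14 × 3.714 = 52.00 sts.
Less 6 edge sts → 46.00 for the repeat.
Nearest multiple of 8: 48.
Add back 6 edge sts → 54.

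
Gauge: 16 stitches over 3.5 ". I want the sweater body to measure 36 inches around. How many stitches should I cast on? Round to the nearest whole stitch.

16 stitches / 3.5 in = 4.571 stitches per inch.
36 × 4.571 = 164.57 stitches.
Round to nearest → 165.

CO 165 sts.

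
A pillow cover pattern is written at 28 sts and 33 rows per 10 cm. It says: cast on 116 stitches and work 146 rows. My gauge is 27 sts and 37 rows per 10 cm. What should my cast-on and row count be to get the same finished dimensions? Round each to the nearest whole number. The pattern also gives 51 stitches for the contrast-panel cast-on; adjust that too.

Cast on 112 stitches; work 164 rows; contrast-panel cast-on 49 stitches.

Stitches: 116 × 27/28 = 111.86 → 112.
Rows: 146 × 37/33 = 163.70 → 164.
contrast-panel cast-on: 51 × 27/28 = 49.18 → 49.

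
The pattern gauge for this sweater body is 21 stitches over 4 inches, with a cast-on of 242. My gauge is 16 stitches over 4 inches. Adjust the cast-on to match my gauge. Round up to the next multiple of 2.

Scale factor = 16 / 21 = 0.762.
242 × 16 / 21 = 184.38 sts.
→ 186 sts.

186 stitches.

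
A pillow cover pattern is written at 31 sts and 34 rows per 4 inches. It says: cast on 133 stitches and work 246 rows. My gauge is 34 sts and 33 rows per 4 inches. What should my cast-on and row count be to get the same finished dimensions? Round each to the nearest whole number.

Stitches: 133 × 34/31 = 145.87 → 146.
Rows: 246 × 33/34 = 238.76 → 239.

Cast on 146 stitches; work 239 rows.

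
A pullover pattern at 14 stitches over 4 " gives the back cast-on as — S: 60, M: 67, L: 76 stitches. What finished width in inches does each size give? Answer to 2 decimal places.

14/4 = 3.5 sts per in.
S: 60 / 3.5 = 17.143 → 17.14 in.
M: 67 / 3.5 = 19.143 → 19.14 in.
L: 76 / 3.5 = 21.714 → 21.71 in.

S 17.14 inches; M 19.14 inches; L 21.71 inches.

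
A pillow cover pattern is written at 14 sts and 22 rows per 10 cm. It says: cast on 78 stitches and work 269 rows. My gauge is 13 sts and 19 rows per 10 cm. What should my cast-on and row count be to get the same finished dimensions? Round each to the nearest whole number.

Cast on 72 stitches; work 232 rows.

Stitches: 78 × 13/14 = 72.43 → 72.
Rows: 269 × 19/22 = 232.32 → 232.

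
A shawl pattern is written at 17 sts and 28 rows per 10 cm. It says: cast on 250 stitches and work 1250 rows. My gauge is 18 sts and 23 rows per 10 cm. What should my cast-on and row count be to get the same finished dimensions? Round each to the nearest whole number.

Stitches: 250 × 18/17 = 264.71 → 265.
Rows: 1250 × 23/28 = 1026.79 → 1027.

Cast on 265 stitches; work 1027 rows.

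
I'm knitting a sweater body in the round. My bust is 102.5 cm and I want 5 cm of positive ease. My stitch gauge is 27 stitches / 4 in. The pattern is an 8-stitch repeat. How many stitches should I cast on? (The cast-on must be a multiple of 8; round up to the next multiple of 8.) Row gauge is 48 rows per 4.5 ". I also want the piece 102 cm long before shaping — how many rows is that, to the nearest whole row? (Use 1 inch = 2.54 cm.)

Finished = 102.5 + 5 = 107.5 cm.
107.5 cm × 1/2.54 = 42.32 inches.
27/4 = 6.75 sts per in; 42.32 × 6.75 = 285.68 sts.
Next multiple of 8 → 288.
102 cm = 40.16 inches; × 10.667 = 428.35 → 428 rows.

Cast on 288 stitches; work 428 rows.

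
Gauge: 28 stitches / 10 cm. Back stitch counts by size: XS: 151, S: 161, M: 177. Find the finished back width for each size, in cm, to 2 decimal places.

28/10 = 2.8 sts per cm.
XS: 151 / 2.8 = 53.929 → 53.93 cm.
S: 161 / 2.8 = 57.500 → 57.50 cm.
M: 177 / 2.8 = 63.214 → 63.21 cm.

XS 53.93 cm; S 57.50 cm; M 63.21 cm.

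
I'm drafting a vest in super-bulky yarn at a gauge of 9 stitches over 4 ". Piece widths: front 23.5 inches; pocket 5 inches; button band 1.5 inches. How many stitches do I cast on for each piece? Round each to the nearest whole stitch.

Rate = 9/4 = 2.25 sts per in.
front: 23.5 × 2.25 = 52.88 → 53.
pocket: 5 × 2.25 = 11.25 → 11.
button band: 1.5 × 2.25 = 3.38 → 3.

front 53; pocket 11; button band 3.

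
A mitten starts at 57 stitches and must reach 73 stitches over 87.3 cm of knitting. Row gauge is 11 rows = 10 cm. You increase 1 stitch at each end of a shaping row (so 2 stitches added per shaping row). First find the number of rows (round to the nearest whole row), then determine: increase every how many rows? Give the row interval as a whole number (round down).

Rows = 87.3 × 1.1 = 96.0 → 96 rows.
Stitches to add: 16 → 8 shaping rows (at 2 st each).
96 / 8 = 12.00 → every 12 rows.

Increase every 12th row.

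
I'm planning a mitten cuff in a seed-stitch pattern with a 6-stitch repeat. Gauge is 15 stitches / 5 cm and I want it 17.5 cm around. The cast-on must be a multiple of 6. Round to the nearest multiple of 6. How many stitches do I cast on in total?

15 / 5 = 3 sts per cm.
17.5 × 3 = 52.50 sts.
Nearest multiple of 6: 54.

CO 54 sts.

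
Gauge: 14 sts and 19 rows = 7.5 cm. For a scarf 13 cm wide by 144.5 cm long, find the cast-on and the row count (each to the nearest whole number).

Cast on 24 stitches and work 366 rows.

Stitch gauge = 14/7.5 = 1.867 sts/cm; 13 × 1.867 = 24.27 → 24 sts.
Row gauge = 19/7.5 = 2.533 rows/cm; 144.5 × 2.533 = 366.07 → 366 rows.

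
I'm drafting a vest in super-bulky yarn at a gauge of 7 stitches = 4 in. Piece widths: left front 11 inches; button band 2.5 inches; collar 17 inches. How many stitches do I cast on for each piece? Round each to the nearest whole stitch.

left front 19; button band 4; collar 30.

Rate = 7/4 = 1.75 sts per in.
left front: 11 × 1.75 = 19.25 → 19.
button band: 2.5 × 1.75 = 4.38 → 4.
collar: 17 × 1.75 = 29.75 → 30.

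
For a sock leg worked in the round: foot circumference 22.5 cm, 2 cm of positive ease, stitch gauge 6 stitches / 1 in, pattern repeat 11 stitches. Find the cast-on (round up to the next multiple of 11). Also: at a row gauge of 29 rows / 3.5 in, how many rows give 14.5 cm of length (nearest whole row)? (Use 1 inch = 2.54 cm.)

Cast on 66 stitches; work 47 rows.

Finished = 22.5 + 2 = 24.5 cm.
24.5 cm × 1/2.54 = 9.65 inches.
6/1 = 6 sts per in; 9.65 × 6 = 57.87 sts.
Next multiple of 11 → 66.
14.5 cm = 5.71 inches; × 8.286 = 47.30 → 47 rows.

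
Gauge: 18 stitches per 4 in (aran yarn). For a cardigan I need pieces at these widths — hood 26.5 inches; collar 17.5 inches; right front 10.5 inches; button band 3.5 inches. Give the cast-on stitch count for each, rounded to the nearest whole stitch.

hood 119; collar 79; right front 47; button band 16.

Rate = 18/4 = 4.5 sts per in.
hood: 26.5 × 4.5 = 119.25 → 119.
collar: 17.5 × 4.5 = 78.75 → 79.
right front: 10.5 × 4.5 = 47.25 → 47.
button band: 3.5 × 4.5 = 15.75 → 16.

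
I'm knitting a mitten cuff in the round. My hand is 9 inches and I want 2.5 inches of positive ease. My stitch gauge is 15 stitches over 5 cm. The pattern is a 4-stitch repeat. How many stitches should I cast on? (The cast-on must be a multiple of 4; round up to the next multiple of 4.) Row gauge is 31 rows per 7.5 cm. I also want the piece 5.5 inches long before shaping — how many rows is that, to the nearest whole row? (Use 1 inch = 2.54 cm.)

Finished = 9 + 2.5 = 11.5 inches.
11.5 inches × 2.54 = 29.21 cm.
15/5 = 3 sts per cm; 29.21 × 3 = 87.63 sts.
Next multiple of 4 → 88.
5.5 inches = 13.97 cm; × 4.133 = 57.74 → 58 rows.

Cast on 88 stitches; work 58 rows.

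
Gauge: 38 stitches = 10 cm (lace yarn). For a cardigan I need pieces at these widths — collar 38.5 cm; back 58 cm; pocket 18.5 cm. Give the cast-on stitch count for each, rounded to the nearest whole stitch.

collar 146; back 220; pocket 70.

Rate = 38/10 = 3.8 sts per cm.
collar: 38.5 × 3.8 = 146.30 → 146.
back: 58 × 3.8 = 220.40 → 220.
pocket: 18.5 × 3.8 = 70.30 → 70.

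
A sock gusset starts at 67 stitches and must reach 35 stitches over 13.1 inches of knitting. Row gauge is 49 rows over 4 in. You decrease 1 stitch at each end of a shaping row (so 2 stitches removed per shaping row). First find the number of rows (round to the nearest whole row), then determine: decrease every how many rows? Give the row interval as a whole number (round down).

Rows = 13.1 × 12.25 = 160.5 → 160 rows.
Stitches to remove: 32 → 16 shaping rows (at 2 st each).
160 / 16 = 10.00 → every 10 rows.

Decrease every 10th row.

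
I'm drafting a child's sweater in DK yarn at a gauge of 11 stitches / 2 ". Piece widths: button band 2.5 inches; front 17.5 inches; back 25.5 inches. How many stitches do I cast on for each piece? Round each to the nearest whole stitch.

button band 14; front 96; back 140.

Rate = 11/2 = 5.5 sts per in.
button band: 2.5 × 5.5 = 13.75 → 14.
front: 17.5 × 5.5 = 96.25 → 96.
back: 25.5 × 5.5 = 140.25 → 140.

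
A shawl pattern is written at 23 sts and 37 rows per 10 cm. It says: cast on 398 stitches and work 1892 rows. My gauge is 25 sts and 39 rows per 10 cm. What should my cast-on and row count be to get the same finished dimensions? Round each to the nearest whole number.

Stitches: 398 × 25/23 = 432.61 → 433.
Rows: 1892 × 39/37 = 1994.27 → 1994.

Cast on 433 stitches; work 1994 rows.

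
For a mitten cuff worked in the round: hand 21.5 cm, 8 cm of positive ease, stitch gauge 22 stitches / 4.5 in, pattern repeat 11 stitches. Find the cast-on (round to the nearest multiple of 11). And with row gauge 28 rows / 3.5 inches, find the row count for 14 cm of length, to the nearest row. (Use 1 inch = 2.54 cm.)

Cast on 55 stitches; work 44 rows.

Finished = 21.5 + 8 = 29.5 cm.
29.5 cm × 1/2.54 = 11.61 inches.
22/4.5 = 4.889 sts per in; 11.61 × 4.889 = 56.78 sts.
Nearest multiple of 11 → 55.
14 cm = 5.51 inches; × 8 = 44.09 → 44 rows.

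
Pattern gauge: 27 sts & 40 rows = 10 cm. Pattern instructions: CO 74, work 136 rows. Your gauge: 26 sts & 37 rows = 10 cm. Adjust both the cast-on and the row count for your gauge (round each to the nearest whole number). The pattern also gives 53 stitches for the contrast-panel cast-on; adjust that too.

Cast on 71 stitches; work 126 rows; contrast-panel cast-on 51 stitches.

Stitches: 74 × 26/27 = 71.26 → 71.
Rows: 136 × 37/40 = 125.80 → 126.
contrast-panel cast-on: 53 × 26/27 = 51.04 → 51.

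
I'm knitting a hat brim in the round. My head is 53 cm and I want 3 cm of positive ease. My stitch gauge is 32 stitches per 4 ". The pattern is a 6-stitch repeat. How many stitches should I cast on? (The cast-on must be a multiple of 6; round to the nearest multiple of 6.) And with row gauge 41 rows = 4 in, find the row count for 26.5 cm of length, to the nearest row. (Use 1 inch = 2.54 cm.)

Finished = 53 + 3 = 56 cm.
56 cm × 1/2.54 = 22.05 inches.
32/4 = 8 sts per in; 22.05 × 8 = 176.38 sts.
Nearest multiple of 6 → 174.
26.5 cm = 10.43 inches; × 10.25 = 106.94 → 107 rows.

Cast on 174 stitches; work 107 rows.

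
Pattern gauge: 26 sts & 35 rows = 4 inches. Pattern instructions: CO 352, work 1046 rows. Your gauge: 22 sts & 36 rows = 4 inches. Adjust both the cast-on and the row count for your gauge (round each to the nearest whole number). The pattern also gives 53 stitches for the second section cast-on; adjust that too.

Cast on 298 stitches; work 1076 rows; second section cast-on 45 stitches.

Stitches: 352 × 22/26 = 297.85 → 298.
Rows: 1046 × 36/35 = 1075.89 → 1076.
second section cast-on: 53 × 22/26 = 44.85 → 45.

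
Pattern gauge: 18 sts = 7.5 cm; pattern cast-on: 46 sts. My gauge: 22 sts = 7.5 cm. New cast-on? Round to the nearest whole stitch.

Scale factor = 22 / 18 = 1.222.
46 × 22 / 18 = 56.22 sts.
→ 56 sts.

Cast on 56 stitches.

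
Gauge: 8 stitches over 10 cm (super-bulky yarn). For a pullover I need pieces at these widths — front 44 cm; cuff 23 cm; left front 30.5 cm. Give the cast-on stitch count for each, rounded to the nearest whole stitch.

Rate = 8/10 = 0.8 sts per cm.
front: 44 × 0.8 = 35.20 → 35.
cuff: 23 × 0.8 = 18.40 → 18.
left front: 30.5 × 0.8 = 24.40 → 24.

front 35; cuff 18; left front 24.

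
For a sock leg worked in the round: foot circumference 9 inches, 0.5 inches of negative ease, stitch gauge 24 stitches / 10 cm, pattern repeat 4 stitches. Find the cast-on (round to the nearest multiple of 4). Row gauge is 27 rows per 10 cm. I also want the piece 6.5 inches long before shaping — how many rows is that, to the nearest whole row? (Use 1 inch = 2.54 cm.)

Cast on 52 stitches; work 45 rows.

Finished = 9 − 0.5 = 8.5 inches.
8.5 inches × 2.54 = 21.59 cm.
24/10 = 2.4 sts per cm; 21.59 × 2.4 = 51.82 sts.
Nearest multiple of 4 → 52.
6.5 inches = 16.51 cm; × 2.7 = 44.58 → 45 rows.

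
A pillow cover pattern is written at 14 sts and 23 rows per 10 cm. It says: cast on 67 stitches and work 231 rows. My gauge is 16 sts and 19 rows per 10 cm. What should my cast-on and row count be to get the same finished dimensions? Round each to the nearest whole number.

Stitches: 67 × 16/14 = 76.57 → 77.
Rows: 231 × 19/23 = 190.83 → 191.

Cast on 77 stitches; work 191 rows.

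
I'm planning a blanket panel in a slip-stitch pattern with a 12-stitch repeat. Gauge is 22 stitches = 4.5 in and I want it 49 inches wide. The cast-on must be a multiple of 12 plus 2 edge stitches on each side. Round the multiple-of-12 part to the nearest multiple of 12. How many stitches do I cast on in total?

22 / 4.5 = 4.889 sts per inch.
49 × 4.889 = 239.56 sts.
Less 4 edge sts → 235.56 for the repeat.
Nearest multiple of 12: 240.
Add back 4 edge sts → 244.

Cast on 244 stitches.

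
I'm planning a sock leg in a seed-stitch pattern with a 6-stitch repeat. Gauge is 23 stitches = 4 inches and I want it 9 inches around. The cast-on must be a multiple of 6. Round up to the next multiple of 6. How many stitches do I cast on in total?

23 / 4 = 5.75 sts per inch.
9 × 5.75 = 51.75 sts.
Next multiple of 6: 54.

Cast on 54 stitches.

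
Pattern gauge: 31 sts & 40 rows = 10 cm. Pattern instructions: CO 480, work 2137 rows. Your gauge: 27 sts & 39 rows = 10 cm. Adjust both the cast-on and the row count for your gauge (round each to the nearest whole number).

Cast on 418 stitches; work 2084 rows.

Stitches: 480 × 27/31 = 418.06 → 418.
Rows: 2137 × 39/40 = 2083.57 → 2084.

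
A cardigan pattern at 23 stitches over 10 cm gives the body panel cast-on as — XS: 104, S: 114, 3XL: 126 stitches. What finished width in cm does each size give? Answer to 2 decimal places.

XS 45.22 cm; S 49.57 cm; 3XL 54.78 cm.

23/10 = 2.3 sts per cm.
XS: 104 / 2.3 = 45.217 → 45.22 cm.
S: 114 / 2.3 = 49.565 → 49.57 cm.
3XL: 126 / 2.3 = 54.783 → 54.78 cm.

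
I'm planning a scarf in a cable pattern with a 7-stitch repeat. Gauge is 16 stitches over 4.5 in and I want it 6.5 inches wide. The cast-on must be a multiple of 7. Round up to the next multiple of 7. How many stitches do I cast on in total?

Cast on 28 stitches.

16 / 4.5 = 3.556 sts per inch.
6.5 × 3.556 = 23.11 sts.
Next multiple of 7: 28.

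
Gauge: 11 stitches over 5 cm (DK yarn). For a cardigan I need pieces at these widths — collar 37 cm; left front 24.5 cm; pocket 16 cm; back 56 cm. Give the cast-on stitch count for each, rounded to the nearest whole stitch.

collar 81; left front 54; pocket 35; back 123.

Rate = 11/5 = 2.2 sts per cm.
collar: 37 × 2.2 = 81.40 → 81.
left front: 24.5 × 2.2 = 53.90 → 54.
pocket: 16 × 2.2 = 35.20 → 35.
back: 56 × 2.2 = 123.20 → 123.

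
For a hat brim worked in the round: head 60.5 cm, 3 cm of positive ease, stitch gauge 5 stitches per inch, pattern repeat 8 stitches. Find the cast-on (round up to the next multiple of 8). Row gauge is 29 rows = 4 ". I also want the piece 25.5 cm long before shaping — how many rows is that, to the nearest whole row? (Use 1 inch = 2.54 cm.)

Cast on 128 stitches; work 73 rows.

Finished = 60.5 + 3 = 63.5 cm.
63.5 cm × 1/2.54 = 25.00 inches.
5/1 = 5 sts per in; 25.00 × 5 = 125.00 sts.
Next multiple of 8 → 128.
25.5 cm = 10.04 inches; × 7.25 = 72.79 → 73 rows.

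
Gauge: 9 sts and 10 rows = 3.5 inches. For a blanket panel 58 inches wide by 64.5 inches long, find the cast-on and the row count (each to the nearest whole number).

Stitch gauge = 9/3.5 = 2.571 sts/in; 58 × 2.571 = 149.14 → 149 sts.
Row gauge = 10/3.5 = 2.857 rows/in; 64.5 × 2.857 = 184.29 → 184 rows.

Cast on 149 stitches and work 184 rows.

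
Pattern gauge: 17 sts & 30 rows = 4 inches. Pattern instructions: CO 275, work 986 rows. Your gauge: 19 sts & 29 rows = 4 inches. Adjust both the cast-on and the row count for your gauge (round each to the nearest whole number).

Cast on 307 stitches; work 953 rows.

Stitches: 275 × 19/17 = 307.35 → 307.
Rows: 986 × 29/30 = 953.13 → 953.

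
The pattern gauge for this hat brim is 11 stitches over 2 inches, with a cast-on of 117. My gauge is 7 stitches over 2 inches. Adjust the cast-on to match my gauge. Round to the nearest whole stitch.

Scale factor = 7 / 11 = 0.636.
117 × 7 / 11 = 74.45 sts.
→ 74 sts.

74 stitches.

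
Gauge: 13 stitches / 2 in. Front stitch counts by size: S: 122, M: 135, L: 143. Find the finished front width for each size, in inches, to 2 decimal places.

13/2 = 6.5 sts per in.
S: 122 / 6.5 = 18.769 → 18.77 in.
M: 135 / 6.5 = 20.769 → 20.77 in.
L: 143 / 6.5 = 22.000 → 22.00 in.

S 18.77 inches; M 20.77 inches; L 22.00 inches.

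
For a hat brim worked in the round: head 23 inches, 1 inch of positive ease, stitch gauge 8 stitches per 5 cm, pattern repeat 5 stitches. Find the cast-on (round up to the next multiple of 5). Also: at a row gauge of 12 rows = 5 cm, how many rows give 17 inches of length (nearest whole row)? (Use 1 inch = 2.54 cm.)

Cast on 100 stitches; work 104 rows.

Finished = 23 + 1 = 24 inches.
24 inches × 2.54 = 60.96 cm.
8/5 = 1.6 sts per cm; 60.96 × 1.6 = 97.54 sts.
Next multiple of 5 → 100.
17 inches = 43.18 cm; × 2.4 = 103.63 → 104 rows.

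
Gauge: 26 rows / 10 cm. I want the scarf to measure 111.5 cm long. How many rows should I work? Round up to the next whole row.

290 rows.

26 rows / 10 cm = 2.6 rows per cm.
111.5 × 2.6 = 289.90 rows.
Round up → 290.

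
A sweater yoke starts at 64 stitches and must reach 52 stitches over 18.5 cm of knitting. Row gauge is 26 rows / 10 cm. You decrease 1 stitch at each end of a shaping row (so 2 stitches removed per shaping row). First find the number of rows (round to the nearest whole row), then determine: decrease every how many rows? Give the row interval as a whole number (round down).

Rows = 18.5 × 2.6 = 48.1 → 48 rows.
Stitches to remove: 12 → 6 shaping rows (at 2 st each).
48 / 6 = 8.00 → every 8 rows.

Decrease every 8th row.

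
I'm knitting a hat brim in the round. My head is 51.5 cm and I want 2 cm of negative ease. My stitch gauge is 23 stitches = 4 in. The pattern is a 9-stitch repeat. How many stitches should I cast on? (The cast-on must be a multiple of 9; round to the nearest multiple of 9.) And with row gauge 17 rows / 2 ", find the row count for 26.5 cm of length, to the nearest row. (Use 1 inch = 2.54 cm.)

Finished = 51.5 − 2 = 49.5 cm.
49.5 cm × 1/2.54 = 19.49 inches.
23/4 = 5.75 sts per in; 19.49 × 5.75 = 112.06 sts.
Nearest multiple of 9 → 108.
26.5 cm = 10.43 inches; × 8.5 = 88.68 → 89 rows.

Cast on 108 stitches; work 89 rows.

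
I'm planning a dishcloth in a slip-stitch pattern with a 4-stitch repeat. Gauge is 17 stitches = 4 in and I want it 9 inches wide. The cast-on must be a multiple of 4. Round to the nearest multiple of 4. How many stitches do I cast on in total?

17 / 4 = 4.25 sts per inch.
9 × 4.25 = 38.25 sts.
Nearest multiple of 4: 40.

40 stitches.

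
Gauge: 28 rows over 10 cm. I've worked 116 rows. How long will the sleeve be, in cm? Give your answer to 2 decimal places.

28 rows / 10 cm = 2.8 rows per cm.
116 / 2.8 = 41.429 cm.

41.43 cm.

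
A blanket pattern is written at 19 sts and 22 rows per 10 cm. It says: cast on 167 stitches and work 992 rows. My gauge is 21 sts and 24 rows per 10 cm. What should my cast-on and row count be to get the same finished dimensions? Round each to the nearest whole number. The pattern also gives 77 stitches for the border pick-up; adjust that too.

Stitches: 167 × 21/19 = 184.58 → 185.
Rows: 992 × 24/22 = 1082.18 → 1082.
border pick-up: 77 × 21/19 = 85.11 → 85.

Cast on 185 stitches; work 1082 rows; border pick-up 85 stitches.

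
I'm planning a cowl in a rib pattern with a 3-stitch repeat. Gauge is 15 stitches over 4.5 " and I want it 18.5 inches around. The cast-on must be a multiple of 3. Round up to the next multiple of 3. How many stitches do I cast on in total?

63 stitches.

15 / 4.5 = 3.333 sts per inch.
18.5 × 3.333 = 61.67 sts.
Next multiple of 3: 63.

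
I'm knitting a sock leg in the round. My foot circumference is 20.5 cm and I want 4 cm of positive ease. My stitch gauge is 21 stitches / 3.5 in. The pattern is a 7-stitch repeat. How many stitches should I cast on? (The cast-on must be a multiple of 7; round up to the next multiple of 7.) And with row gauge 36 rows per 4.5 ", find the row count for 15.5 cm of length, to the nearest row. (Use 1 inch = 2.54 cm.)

Finished = 20.5 + 4 = 24.5 cm.
24.5 cm × 1/2.54 = 9.65 inches.
21/3.5 = 6 sts per in; 9.65 × 6 = 57.87 sts.
Next multiple of 7 → 63.
15.5 cm = 6.10 inches; × 8 = 48.82 → 49 rows.

Cast on 63 stitches; work 49 rows.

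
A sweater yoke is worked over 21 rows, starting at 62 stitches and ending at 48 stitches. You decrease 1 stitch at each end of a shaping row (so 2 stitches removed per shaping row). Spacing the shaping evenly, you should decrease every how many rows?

Stitches to remove: |48 − 62| = 14.
Shaping rows needed: 14 / 2 = 7.
21 rows / 7 = every 3 rows.

Decrease every 3rd row.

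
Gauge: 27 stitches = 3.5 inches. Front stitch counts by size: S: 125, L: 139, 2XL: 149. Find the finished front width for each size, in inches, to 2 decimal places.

27/3.5 = 7.714 sts per in.
S: 125 / 7.714 = 16.204 → 16.20 in.
L: 139 / 7.714 = 18.019 → 18.02 in.
2XL: 149 / 7.714 = 19.315 → 19.31 in.

S 16.20 inches; L 18.02 inches; 2XL 19.31 inches.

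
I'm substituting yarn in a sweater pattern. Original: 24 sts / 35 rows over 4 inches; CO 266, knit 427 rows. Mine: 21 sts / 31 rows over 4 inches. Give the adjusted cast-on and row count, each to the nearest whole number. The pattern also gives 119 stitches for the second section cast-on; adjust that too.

Cast on 233 stitches; work 378 rows; second section cast-on 104 stitches.

Stitches: 266 × 21/24 = 232.75 → 233.
Rows: 427 × 31/35 = 378.20 → 378.
second section cast-on: 119 × 21/24 = 104.12 → 104.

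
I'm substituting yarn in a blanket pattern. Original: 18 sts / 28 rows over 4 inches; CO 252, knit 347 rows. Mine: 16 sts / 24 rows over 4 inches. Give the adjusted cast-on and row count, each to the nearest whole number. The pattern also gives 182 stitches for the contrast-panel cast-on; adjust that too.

Cast on 224 stitches; work 297 rows; contrast-panel cast-on 162 stitches.

Stitches: 252 × 16/18 = 224.00 → 224.
Rows: 347 × 24/28 = 297.43 → 297.
contrast-panel cast-on: 182 × 16/18 = 161.78 → 162.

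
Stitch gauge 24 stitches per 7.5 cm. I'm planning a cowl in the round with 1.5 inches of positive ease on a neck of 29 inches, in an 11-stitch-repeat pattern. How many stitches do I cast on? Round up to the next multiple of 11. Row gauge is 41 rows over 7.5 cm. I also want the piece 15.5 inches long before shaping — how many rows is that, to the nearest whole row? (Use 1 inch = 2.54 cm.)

Cast on 253 stitches; work 215 rows.

Finished = 29 + 1.5 = 30.5 inches.
30.5 inches × 2.54 = 77.47 cm.
24/7.5 = 3.2 sts per cm; 77.47 × 3.2 = 247.90 sts.
Next multiple of 11 → 253.
15.5 inches = 39.37 cm; × 5.467 = 215.22 → 215 rows.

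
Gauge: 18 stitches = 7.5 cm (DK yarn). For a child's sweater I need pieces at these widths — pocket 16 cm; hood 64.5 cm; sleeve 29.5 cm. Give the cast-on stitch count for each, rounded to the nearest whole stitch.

pocket 38; hood 155; sleeve 71.

Rate = 18/7.5 = 2.4 sts per cm.
pocket: 16 × 2.4 = 38.40 → 38.
hood: 64.5 × 2.4 = 154.80 → 155.
sleeve: 29.5 × 2.4 = 70.80 → 71.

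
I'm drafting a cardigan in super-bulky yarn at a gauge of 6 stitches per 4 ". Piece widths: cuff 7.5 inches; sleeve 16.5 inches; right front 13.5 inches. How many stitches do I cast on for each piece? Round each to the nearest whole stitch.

cuff 11; sleeve 25; right front 20.

Rate = 6/4 = 1.5 sts per in.
cuff: 7.5 × 1.5 = 11.25 → 11.
sleeve: 16.5 × 1.5 = 24.75 → 25.
right front: 13.5 × 1.5 = 20.25 → 20.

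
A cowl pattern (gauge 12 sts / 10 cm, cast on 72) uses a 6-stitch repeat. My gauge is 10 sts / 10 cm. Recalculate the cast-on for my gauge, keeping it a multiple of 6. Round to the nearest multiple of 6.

72 × 10 / 12 = 60.00.
Nearest multiple of 6: 60.

60 stitches.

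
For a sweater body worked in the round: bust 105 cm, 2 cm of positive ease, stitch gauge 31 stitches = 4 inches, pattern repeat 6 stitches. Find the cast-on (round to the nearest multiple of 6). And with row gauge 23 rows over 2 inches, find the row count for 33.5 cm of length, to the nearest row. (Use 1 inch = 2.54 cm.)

Finished = 105 + 2 = 107 cm.
107 cm × 1/2.54 = 42.13 inches.
31/4 = 7.75 sts per in; 42.13 × 7.75 = 326.48 sts.
Nearest multiple of 6 → 324.
33.5 cm = 13.19 inches; × 11.5 = 151.67 → 152 rows.

Cast on 324 stitches; work 152 rows.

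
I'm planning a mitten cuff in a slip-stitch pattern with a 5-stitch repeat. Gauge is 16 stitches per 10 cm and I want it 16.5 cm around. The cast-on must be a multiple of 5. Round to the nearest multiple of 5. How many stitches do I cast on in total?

16 / 10 = 1.6 sts per cm.
16.5 × 1.6 = 26.40 sts.
Nearest multiple of 5: 25.

Cast on 25 stitches.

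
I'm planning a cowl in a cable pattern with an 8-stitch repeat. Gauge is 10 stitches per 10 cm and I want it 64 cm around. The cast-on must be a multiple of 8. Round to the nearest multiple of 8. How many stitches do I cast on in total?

10 / 10 = 1 sts per cm.
64 × 1 = 64.00 sts.
Nearest multiple of 8: 64.

64 stitches.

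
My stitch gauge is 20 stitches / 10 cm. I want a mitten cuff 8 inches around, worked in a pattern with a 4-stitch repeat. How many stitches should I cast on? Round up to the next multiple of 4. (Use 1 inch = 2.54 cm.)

8 in = 8 × 2.54 = 20.32 cm.
20 / 10 = 2 sts/cm.
20.32 × 2 = 40.64 sts.
→ 44.

44 stitches.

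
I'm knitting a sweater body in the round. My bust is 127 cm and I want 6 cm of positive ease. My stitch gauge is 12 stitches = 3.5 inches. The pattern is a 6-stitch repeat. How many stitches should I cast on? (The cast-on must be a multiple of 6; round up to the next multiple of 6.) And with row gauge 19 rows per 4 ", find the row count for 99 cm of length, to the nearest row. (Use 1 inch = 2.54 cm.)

Cast on 180 stitches; work 185 rows.

Finished = 127 + 6 = 133 cm.
133 cm × 1/2.54 = 52.36 inches.
12/3.5 = 3.429 sts per in; 52.36 × 3.429 = 179.53 sts.
Next multiple of 6 → 180.
99 cm = 38.98 inches; × 4.75 = 185.14 → 185 rows.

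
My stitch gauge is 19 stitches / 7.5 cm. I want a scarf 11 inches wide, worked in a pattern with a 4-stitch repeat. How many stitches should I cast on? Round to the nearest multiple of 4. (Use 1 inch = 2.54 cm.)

CO 72 sts.

11 in = 11 × 2.54 = 27.94 cm.
19 / 7.5 = 2.533 sts/cm.
27.94 × 2.533 = 70.78 sts.
→ 72.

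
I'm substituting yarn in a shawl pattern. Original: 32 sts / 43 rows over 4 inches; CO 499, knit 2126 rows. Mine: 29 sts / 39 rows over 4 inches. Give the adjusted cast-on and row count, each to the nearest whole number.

Cast on 452 stitches; work 1928 rows.

Stitches: 499 × 29/32 = 452.22 → 452.
Rows: 2126 × 39/43 = 1928.23 → 1928.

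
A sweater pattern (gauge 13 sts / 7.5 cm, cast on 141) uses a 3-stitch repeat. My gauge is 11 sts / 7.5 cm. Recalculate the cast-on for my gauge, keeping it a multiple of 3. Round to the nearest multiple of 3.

Cast on 120 stitches.

141 × 11 / 13 = 119.31.
Nearest multiple of 3: 120.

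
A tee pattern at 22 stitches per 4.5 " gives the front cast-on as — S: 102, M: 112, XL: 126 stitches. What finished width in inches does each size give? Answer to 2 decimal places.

S 20.86 inches; M 22.91 inches; XL 25.77 inches.

22/4.5 = 4.889 sts per in.
S: 102 / 4.889 = 20.864 → 20.86 in.
M: 112 / 4.889 = 22.909 → 22.91 in.
XL: 126 / 4.889 = 25.773 → 25.77 in.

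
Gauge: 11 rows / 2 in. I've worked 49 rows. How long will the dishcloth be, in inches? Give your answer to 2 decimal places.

11 rows / 2 inch = 5.5 rows per inch.
49 / 5.5 = 8.909 inches.

8.91 inches.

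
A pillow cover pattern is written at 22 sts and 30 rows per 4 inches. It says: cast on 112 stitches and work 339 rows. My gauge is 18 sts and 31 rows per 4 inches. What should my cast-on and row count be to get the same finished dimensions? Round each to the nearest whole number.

Stitches: 112 × 18/22 = 91.64 → 92.
Rows: 339 × 31/30 = 350.30 → 350.

Cast on 92 stitches; work 350 rows.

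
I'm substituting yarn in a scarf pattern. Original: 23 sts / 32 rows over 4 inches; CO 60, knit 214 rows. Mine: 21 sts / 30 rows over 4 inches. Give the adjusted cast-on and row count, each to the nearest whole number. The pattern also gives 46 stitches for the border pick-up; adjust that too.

Cast on 55 stitches; work 201 rows; border pick-up 42 stitches.

Stitches: 60 × 21/23 = 54.78 → 55.
Rows: 214 × 30/32 = 200.62 → 201.
border pick-up: 46 × 21/23 = 42.00 → 42.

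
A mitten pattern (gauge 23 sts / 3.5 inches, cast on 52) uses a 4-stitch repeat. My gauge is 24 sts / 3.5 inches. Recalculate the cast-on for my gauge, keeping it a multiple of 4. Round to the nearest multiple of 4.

CO 56 sts.

52 × 24 / 23 = 54.26.
Nearest multiple of 4: 56.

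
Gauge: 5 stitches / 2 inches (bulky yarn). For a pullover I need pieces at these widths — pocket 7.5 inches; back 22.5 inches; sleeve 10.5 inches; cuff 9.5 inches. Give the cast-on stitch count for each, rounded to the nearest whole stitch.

pocket 19; back 56; sleeve 26; cuff 24.

Rate = 5/2 = 2.5 sts per in.
pocket: 7.5 × 2.5 = 18.75 → 19.
back: 22.5 × 2.5 = 56.25 → 56.
sleeve: 10.5 × 2.5 = 26.25 → 26.
cuff: 9.5 × 2.5 = 23.75 → 24.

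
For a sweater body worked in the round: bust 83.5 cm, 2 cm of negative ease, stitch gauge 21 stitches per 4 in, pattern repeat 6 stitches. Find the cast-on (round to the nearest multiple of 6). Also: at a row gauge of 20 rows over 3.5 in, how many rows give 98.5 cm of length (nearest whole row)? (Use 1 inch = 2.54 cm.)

Cast on 168 stitches; work 222 rows.

Finished = 83.5 − 2 = 81.5 cm.
81.5 cm × 1/2.54 = 32.09 inches.
21/4 = 5.25 sts per in; 32.09 × 5.25 = 168.45 sts.
Nearest multiple of 6 → 168.
98.5 cm = 38.78 inches; × 5.714 = 221.60 → 222 rows.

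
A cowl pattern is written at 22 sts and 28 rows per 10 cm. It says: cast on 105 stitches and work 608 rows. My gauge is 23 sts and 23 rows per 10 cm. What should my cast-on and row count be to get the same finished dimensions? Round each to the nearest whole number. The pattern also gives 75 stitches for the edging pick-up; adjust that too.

Stitches: 105 × 23/22 = 109.77 → 110.
Rows: 608 × 23/28 = 499.43 → 499.
edging pick-up: 75 × 23/22 = 78.41 → 78.

Cast on 110 stitches; work 499 rows; edging pick-up 78 stitches.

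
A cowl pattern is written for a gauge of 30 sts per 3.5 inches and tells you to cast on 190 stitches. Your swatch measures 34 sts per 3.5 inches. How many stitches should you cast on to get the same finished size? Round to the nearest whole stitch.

CO 215 sts.

Scale factor = 34 / 30 = 1.133.
190 × 34 / 30 = 215.33 sts.
→ 215 sts.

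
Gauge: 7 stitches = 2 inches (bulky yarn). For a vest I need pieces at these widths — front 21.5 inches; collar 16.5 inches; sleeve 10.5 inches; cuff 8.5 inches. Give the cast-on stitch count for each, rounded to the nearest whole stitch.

Rate = 7/2 = 3.5 sts per in.
front: 21.5 × 3.5 = 75.25 → 75.
collar: 16.5 × 3.5 = 57.75 → 58.
sleeve: 10.5 × 3.5 = 36.75 → 37.
cuff: 8.5 × 3.5 = 29.75 → 30.

front 75; collar 58; sleeve 37; cuff 30.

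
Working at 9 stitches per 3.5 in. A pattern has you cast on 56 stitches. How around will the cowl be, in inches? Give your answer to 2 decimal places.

9 stitches / 3.5 inch = 2.571 stitches per inch.
56 / 2.571 = 21.778 inches.

21.78 inches.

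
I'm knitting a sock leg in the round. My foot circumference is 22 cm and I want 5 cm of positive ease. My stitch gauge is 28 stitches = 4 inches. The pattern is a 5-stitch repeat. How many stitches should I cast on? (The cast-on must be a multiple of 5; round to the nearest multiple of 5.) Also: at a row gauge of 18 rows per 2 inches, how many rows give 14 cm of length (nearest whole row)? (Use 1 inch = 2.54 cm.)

Finished = 22 + 5 = 27 cm.
27 cm × 1/2.54 = 10.63 inches.
28/4 = 7 sts per in; 10.63 × 7 = 74.41 sts.
Nearest multiple of 5 → 75.
14 cm = 5.51 inches; × 9 = 49.61 → 50 rows.

Cast on 75 stitches; work 50 rows.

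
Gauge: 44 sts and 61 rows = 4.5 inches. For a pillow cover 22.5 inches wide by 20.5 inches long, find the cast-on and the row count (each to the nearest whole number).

Cast on 220 stitches and work 278 rows.

Stitch gauge = 44/4.5 = 9.778 sts/in; 22.5 × 9.778 = 220.00 → 220 sts.
Row gauge = 61/4.5 = 13.556 rows/in; 20.5 × 13.556 = 277.89 → 278 rows.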